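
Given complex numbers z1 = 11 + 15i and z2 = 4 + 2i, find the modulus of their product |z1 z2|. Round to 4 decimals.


Step 1: |z1| = sqrt(11^2 + 15^2) = sqrt(346)
Step 2: |z2| = sqrt(4^2 + 2^2) = sqrt(20)
Step 3: |z1*z2| = |z1|*|z2| = sqrt(346) * sqrt(20) = sqrt(346 * 20) = sqrt(6920)
Step 4: = 83.1865

83.1865


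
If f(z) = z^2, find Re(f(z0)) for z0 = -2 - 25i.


Step 1: z0 = -2 - 25i
Step 2: z0^2 = (-2)^2 - (-25)^2 + 100i
Step 3: real part = 4 - 625 = -621

-621


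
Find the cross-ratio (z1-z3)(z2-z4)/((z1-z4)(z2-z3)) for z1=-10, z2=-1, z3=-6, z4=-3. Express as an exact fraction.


Step 1: (z1-z3)(z2-z4) = (-4) * 2 = -8
Step 2: (z1-z4)(z2-z3) = (-7) * 5 = -35
Step 3: Cross-ratio = 8/35 = 8/35

8/35


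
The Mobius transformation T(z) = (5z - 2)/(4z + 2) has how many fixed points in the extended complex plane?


Step 1: Fixed points satisfy T(z) = z
Step 2: 4z^2 - 3z + 2 = 0
Step 3: Discriminant = (-3)^2 - 4*4*2 = -23
Step 4: Number of fixed points = 2

2


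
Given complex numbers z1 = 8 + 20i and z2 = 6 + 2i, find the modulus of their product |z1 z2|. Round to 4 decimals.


Step 1: |z1| = sqrt(8^2 + 20^2) = sqrt(464)
Step 2: |z2| = sqrt(6^2 + 2^2) = sqrt(40)
Step 3: |z1*z2| = |z1|*|z2| = sqrt(464) * sqrt(40) = sqrt(464 * 40) = sqrt(18560)
Step 4: = 136.2351

136.2351


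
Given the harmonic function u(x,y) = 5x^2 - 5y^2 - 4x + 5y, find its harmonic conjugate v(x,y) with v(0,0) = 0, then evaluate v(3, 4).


Step 1: v_x = -u_y = 10y - 5
Step 2: v_y = u_x = 10x - 4
Step 3: v = 10xy - 5x - 4y + C
Step 4: v(0,0) = 0 => C = 0
Step 5: v(3, 4) = 89

89


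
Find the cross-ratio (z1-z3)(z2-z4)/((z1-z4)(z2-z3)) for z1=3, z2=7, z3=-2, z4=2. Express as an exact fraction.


Step 1: (z1-z3)(z2-z4) = 5 * 5 = 25
Step 2: (z1-z4)(z2-z3) = 1 * 9 = 9
Step 3: Cross-ratio = 25/9 = 25/9

25/9


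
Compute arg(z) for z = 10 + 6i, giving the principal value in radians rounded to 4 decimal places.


Step 1: z = 10 + 6i
Step 2: arg(z) = atan2(6, 10)
Step 3: arg(z) = 0.5404

0.5404


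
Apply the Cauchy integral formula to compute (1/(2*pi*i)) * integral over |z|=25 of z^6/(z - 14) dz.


Step 1: f(z) = z^6, a = 14 is inside |z| = 25
Step 2: By Cauchy integral formula: (1/(2pi*i)) * integral = f(a)
Step 3: f(14) = 14^6 = 7529536

7529536


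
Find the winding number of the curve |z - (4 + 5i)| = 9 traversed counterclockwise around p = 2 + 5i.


Step 1: Center c = (4, 5), radius = 9
Step 2: |p - c|^2 = (-2)^2 + 0^2 = 4
Step 3: r^2 = 81
Step 4: |p-c| < r so winding number = 1

1


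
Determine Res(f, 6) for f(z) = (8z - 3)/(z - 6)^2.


Step 1: Pole of order 2 at z = 6
Step 2: Res = lim d/dz [(z - 6)^2 * f(z)] as z -> 6
Step 3: (z - 6)^2 * f(z) = 8z - 3
Step 4: d/dz[8z - 3] = 8

8


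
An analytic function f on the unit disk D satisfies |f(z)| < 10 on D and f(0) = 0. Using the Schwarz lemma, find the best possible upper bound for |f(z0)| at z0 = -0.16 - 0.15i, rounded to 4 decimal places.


Step 1: g = f/10 maps D -> D with g(0) = 0, so by the Schwarz lemma |g(z)| <= |z|, i.e. |f(z)| <= 10|z|; this is sharp (f(z) = 10z).
Step 2: |z0|^2 = (-0.16)^2 + (-0.15)^2 = 0.0481
Step 3: |z0| = sqrt(0.0481) = 0.219317
Step 4: Best bound = 10 * |z0| = 10 * 0.219317 = 2.1932

2.1932


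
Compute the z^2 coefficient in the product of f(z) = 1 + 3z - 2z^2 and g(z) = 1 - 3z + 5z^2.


Step 1: z^2 term in f*g comes from: (1)*(5z^2) + (3z)*(-3z) + (-2z^2)*(1)
Step 2: = 5 - 9 - 2
Step 3: = -6

-6


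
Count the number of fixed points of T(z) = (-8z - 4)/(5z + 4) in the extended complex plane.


Step 1: Fixed points satisfy T(z) = z
Step 2: 5z^2 + 12z + 4 = 0
Step 3: Discriminant = 12^2 - 4*5*4 = 64
Step 4: Number of fixed points = 2

2


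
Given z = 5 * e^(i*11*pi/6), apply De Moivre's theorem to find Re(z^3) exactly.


Step 1: By De Moivre's theorem, z^3 = 5^3 * e^(i*3*11*pi/6) = 125 * (cos(11*pi/2) + i*sin(11*pi/2))
Step 2: |z|^3 = 5^3 = 125
Step 3: Reduce the angle mod 2*pi: 11*pi/2 - 4*pi = 3*pi/2
Step 4: cos(3*pi/2) = 0
Step 5: Re(z^3) = 125 * 0 = 0

0


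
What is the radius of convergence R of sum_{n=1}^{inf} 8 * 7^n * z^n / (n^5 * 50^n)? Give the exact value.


Step 1: General term a_n = 8 * 7^n / (n^5 * 50^n)
Step 2: By the root test, |a_n|^(1/n) = 8^(1/n) * 7 / (n^(5/n) * 50) -> 7/50 as n -> infinity (since 8^(1/n) -> 1 and n^(5/n) -> 1)
Step 3: R = 1/lim|a_n|^(1/n) = 50/7

50/7


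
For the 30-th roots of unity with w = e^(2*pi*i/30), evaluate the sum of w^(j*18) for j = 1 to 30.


Step 1: The sum sum_{j=1}^{n} w^(k*j) equals n if n | k, else 0.
Step 2: Here n = 30, k = 18
Step 3: Does n divide k? 30 | 18 -> False
Step 4: Sum = 0

0


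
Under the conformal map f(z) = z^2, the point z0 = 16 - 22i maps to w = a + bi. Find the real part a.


Step 1: z0 = 16 - 22i
Step 2: z0^2 = 16^2 - (-22)^2 - 704i
Step 3: real part = 256 - 484 = -228

-228


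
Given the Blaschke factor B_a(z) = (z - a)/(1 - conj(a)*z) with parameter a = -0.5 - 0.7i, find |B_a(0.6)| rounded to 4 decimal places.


Step 1: Numerator z0 - a = 0.6 - (-0.5 - 0.7i) = 1.1 + 0.7i
Step 2: Denominator 1 - conj(a)*z0 = 1 - (-0.5 + 0.7i)*0.6 = 1.3 - 0.42i
Step 3: |z0 - a|^2 = 1.1^2 + 0.7^2 = 1.7; |1 - conj(a)*z0|^2 = 1.3^2 + (-0.42)^2 = 1.8664
Step 4: |B_a(0.6)| = sqrt(1.7 / 1.8664) = sqrt(0.910844)
Step 5: = 0.9544

0.9544


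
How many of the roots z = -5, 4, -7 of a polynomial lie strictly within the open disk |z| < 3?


Step 1: Check each root:
  z = -5: |-5| = 5 >= 3
  z = 4: |4| = 4 >= 3
  z = -7: |-7| = 7 >= 3
Step 2: Count = 0

0


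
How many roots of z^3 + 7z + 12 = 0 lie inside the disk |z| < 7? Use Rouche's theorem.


Step 1: On |z| = 7 the three terms have sizes |z^3| = 7^3 = 343, |7z| = 7*7 = 49, |12| = 12
Step 2: The dominant term is g(z) = z^3; let h(z) = 7z + 12 so f = g + h
Step 3: On |z| = 7: |g| = 343 and |h| <= 49 + 12 = 61
Step 4: Since 343 > 61, |h| < |g| on |z| = 7, so by Rouche f has the same number of zeros as g inside |z| < 7
Step 5: g(z) = z^3 has 3 zeros (all at the origin) inside |z| < 7. Answer = 3

3


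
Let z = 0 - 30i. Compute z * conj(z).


Step 1: conj(z) = 0 + 30i
Step 2: z * conj(z) = 0^2 + (-30)^2
Step 3: = 0 + 900 = 900

900


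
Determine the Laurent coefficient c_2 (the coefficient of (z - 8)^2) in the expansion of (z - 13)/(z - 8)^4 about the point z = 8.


Step 1: Write the numerator in powers of (z - 8): z - 13 = (z - 8) + (1*8 - 13) = (z - 8) - 5
Step 2: Divide by (z - 8)^4: f(z) = -5(z - 8)^(-4) + (z - 8)^(-3)
Step 3: This finite sum is the Laurent series of f about z = 8.
Step 4: Only the powers -4 and -3 appear, so the coefficient of (z - 8)^2 = 0

0


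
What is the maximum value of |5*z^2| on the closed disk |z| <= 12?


Step 1: On |z| = 12, |f(z)| = 5 * |z|^2 = 5 * 12^2
Step 2: By maximum modulus principle, maximum is on boundary.
Step 3: Maximum = 5 * 144 = 720

720


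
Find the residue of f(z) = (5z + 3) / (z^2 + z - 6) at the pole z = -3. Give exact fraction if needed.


Step 1: Q(z) = z^2 + z - 6 = (z + 3)(z - 2)
Step 2: Q'(z) = 2z + 1
Step 3: Q'(-3) = -5, P(-3) = -12
Step 4: Res = P(-3)/Q'(-3) = -12/(-5) = 12/5

12/5


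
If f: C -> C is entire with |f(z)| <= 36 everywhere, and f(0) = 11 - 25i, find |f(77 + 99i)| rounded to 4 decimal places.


Step 1: By Liouville's theorem, a bounded entire function is constant.
Step 2: f(z) = f(0) = 11 - 25i for all z.
Step 3: |f(w)| = |11 - 25i| = sqrt(121 + 625)
Step 4: = 27.313

27.313


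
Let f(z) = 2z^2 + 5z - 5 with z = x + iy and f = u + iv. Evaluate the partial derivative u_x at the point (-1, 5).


Step 1: f(z) = 2(x+iy)^2 + 5(x+iy) - 5
Step 2: u = 2(x^2 - y^2) + 5x - 5
Step 3: u_x = 4x + 5
Step 4: At (-1, 5): u_x = -4 + 5 = 1

1


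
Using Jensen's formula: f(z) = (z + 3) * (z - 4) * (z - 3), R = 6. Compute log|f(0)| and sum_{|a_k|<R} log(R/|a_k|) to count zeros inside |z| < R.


Jensen's formula: (1/2pi)*integral log|f(Re^it)|dt = log|f(0)| + sum_{|a_k|<R} log(R/|a_k|)
Step 1: f(0) = 3 * (-4) * (-3) = 36
Step 2: log|f(0)| = log|-3| + log|4| + log|3| = 3.5835
Step 3: Zeros inside |z| < 6: -3, 4, 3
Step 4: Jensen sum = log(6/3) + log(6/4) + log(6/3) = 1.7918
Step 5: n(R) = number of terms in the Jensen sum = count of zeros inside |z| < 6 = 3

3


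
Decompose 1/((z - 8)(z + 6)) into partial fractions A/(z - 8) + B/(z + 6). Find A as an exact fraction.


Step 1: Multiply both sides by (z - 8) and set z = 8
Step 2: A = 1 / (8 + 6)
Step 3: A = 1 / 14
Step 4: A = 1/14

1/14


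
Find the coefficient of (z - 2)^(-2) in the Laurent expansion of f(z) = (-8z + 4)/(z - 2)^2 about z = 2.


Step 1: Write the numerator in powers of (z - 2): -8z + 4 = -8(z - 2) + (-8*2 + 4) = -8(z - 2) - 12
Step 2: Divide by (z - 2)^2: f(z) = -12(z - 2)^(-2) - 8(z - 2)^(-1)
Step 3: This finite sum is the Laurent series of f about z = 2.
Step 4: Coefficient of (z - 2)^(-2) = -8*2 + 4 = -12

-12


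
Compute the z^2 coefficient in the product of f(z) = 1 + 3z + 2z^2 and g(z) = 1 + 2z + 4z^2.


Step 1: z^2 term in f*g comes from: (1)*(4z^2) + (3z)*(2z) + (2z^2)*(1)
Step 2: = 4 + 6 + 2
Step 3: = 12

12


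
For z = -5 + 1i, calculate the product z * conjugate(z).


Step 1: conj(z) = -5 - 1i
Step 2: z * conj(z) = (-5)^2 + 1^2
Step 3: = 25 + 1 = 26

26


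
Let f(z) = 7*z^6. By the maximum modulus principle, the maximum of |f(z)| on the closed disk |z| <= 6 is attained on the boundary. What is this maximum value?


Step 1: On |z| = 6, |f(z)| = 7 * |z|^6 = 7 * 6^6
Step 2: By maximum modulus principle, maximum is on boundary.
Step 3: Maximum = 7 * 46656 = 326592

326592


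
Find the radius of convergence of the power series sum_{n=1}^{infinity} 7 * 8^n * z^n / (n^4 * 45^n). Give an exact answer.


Step 1: General term a_n = 7 * 8^n / (n^4 * 45^n)
Step 2: By the root test, |a_n|^(1/n) = 7^(1/n) * 8 / (n^(4/n) * 45) -> 8/45 as n -> infinity (since 7^(1/n) -> 1 and n^(4/n) -> 1)
Step 3: R = 1/lim|a_n|^(1/n) = 45/8

45/8


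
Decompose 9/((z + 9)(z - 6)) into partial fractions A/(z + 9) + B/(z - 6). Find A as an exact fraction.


Step 1: Multiply both sides by (z + 9) and set z = -9
Step 2: A = 9 / (-9 - 6)
Step 3: A = 9 / (-15)
Step 4: A = -3/5

-3/5


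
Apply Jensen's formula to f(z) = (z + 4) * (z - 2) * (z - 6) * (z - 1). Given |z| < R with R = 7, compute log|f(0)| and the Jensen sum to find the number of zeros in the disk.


Jensen's formula: (1/2pi)*integral log|f(Re^it)|dt = log|f(0)| + sum_{|a_k|<R} log(R/|a_k|)
Step 1: f(0) = 4 * (-2) * (-6) * (-1) = -48
Step 2: log|f(0)| = log|-4| + log|2| + log|6| + log|1| = 3.8712
Step 3: Zeros inside |z| < 7: -4, 2, 6, 1
Step 4: Jensen sum = log(7/4) + log(7/2) + log(7/6) + log(7/1) = 3.9124
Step 5: n(R) = number of terms in the Jensen sum = count of zeros inside |z| < 7 = 4

4


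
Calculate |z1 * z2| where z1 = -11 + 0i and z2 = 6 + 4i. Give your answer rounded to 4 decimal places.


Step 1: |z1| = sqrt((-11)^2 + 0^2) = sqrt(121)
Step 2: |z2| = sqrt(6^2 + 4^2) = sqrt(52)
Step 3: |z1*z2| = |z1|*|z2| = sqrt(121) * sqrt(52) = sqrt(121 * 52) = sqrt(6292)
Step 4: = 79.3221

79.3221


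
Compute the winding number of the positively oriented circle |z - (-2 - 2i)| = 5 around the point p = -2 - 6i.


Step 1: Center c = (-2, -2), radius = 5
Step 2: |p - c|^2 = 0^2 + (-4)^2 = 16
Step 3: r^2 = 25
Step 4: |p-c| < r so winding number = 1

1


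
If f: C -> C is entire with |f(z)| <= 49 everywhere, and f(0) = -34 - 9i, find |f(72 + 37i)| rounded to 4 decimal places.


Step 1: By Liouville's theorem, a bounded entire function is constant.
Step 2: f(z) = f(0) = -34 - 9i for all z.
Step 3: |f(w)| = |-34 - 9i| = sqrt(1156 + 81)
Step 4: = 35.171

35.171


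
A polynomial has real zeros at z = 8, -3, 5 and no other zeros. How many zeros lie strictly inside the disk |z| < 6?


Step 1: Check each root:
  z = 8: |8| = 8 >= 6
  z = -3: |-3| = 3 < 6
  z = 5: |5| = 5 < 6
Step 2: Count = 2

2


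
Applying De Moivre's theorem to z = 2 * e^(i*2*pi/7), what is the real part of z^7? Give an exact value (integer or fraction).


Step 1: By De Moivre's theorem, z^7 = 2^7 * e^(i*7*2*pi/7) = 128 * (cos(2*pi) + i*sin(2*pi))
Step 2: |z|^7 = 2^7 = 128
Step 3: Reduce the angle mod 2*pi: 2*pi - 2*pi = 0
Step 4: cos(0) = 1
Step 5: Re(z^7) = 128 * 1 = 128

128


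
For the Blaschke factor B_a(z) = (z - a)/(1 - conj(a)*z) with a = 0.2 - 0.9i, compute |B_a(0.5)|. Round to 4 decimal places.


Step 1: Numerator z0 - a = 0.5 - (0.2 - 0.9i) = 0.3 + 0.9i
Step 2: Denominator 1 - conj(a)*z0 = 1 - (0.2 + 0.9i)*0.5 = 0.9 - 0.45i
Step 3: |z0 - a|^2 = 0.3^2 + 0.9^2 = 0.9; |1 - conj(a)*z0|^2 = 0.9^2 + (-0.45)^2 = 1.0125
Step 4: |B_a(0.5)| = sqrt(0.9 / 1.0125) = sqrt(0.888889)
Step 5: = 0.9428

0.9428


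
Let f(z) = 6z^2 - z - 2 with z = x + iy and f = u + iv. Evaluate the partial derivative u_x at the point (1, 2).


Step 1: f(z) = 6(x+iy)^2 - (x+iy) - 2
Step 2: u = 6(x^2 - y^2) - x - 2
Step 3: u_x = 12x - 1
Step 4: At (1, 2): u_x = 12 - 1 = 11

11


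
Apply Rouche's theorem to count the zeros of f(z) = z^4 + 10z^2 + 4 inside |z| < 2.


Step 1: On |z| = 2 the three terms have sizes |z^4| = 2^4 = 16, |10z^2| = 10*2^2 = 40, |4| = 4
Step 2: The dominant term is g(z) = 10z^2; let h(z) = z^4 + 4 so f = g + h
Step 3: On |z| = 2: |g| = 40 and |h| <= 16 + 4 = 20
Step 4: Since 40 > 20, |h| < |g| on |z| = 2, so by Rouche f has the same number of zeros as g inside |z| < 2
Step 5: g(z) = 10z^2 has 2 zeros (at the origin, multiplicity 2) inside |z| < 2. Answer = 2

2


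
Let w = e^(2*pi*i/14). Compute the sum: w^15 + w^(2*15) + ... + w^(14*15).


Step 1: The sum sum_{j=1}^{n} w^(k*j) equals n if n | k, else 0.
Step 2: Here n = 14, k = 15
Step 3: Does n divide k? 14 | 15 -> False
Step 4: Sum = 0

0


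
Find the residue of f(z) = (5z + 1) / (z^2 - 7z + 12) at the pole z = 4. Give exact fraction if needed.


Step 1: Q(z) = z^2 - 7z + 12 = (z - 4)(z - 3)
Step 2: Q'(z) = 2z - 7
Step 3: Q'(4) = 1, P(4) = 21
Step 4: Res = P(4)/Q'(4) = 21/1 = 21

21


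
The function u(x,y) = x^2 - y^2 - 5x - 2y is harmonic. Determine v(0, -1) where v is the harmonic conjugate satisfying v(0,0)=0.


Step 1: v_x = -u_y = 2y + 2
Step 2: v_y = u_x = 2x - 5
Step 3: v = 2xy + 2x - 5y + C
Step 4: v(0,0) = 0 => C = 0
Step 5: v(0, -1) = 5

5


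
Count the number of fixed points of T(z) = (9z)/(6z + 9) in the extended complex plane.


Step 1: Fixed points satisfy T(z) = z
Step 2: 6z^2 = 0
Step 3: Discriminant = 0^2 - 4*6*0 = 0
Step 4: Number of fixed points = 1

1


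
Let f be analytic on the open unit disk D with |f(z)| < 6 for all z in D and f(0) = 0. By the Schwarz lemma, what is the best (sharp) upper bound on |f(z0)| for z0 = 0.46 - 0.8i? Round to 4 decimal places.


Step 1: g = f/6 maps D -> D with g(0) = 0, so by the Schwarz lemma |g(z)| <= |z|, i.e. |f(z)| <= 6|z|; this is sharp (f(z) = 6z).
Step 2: |z0|^2 = 0.46^2 + (-0.8)^2 = 0.8516
Step 3: |z0| = sqrt(0.8516) = 0.922822
Step 4: Best bound = 6 * |z0| = 6 * 0.922822 = 5.5369

5.5369


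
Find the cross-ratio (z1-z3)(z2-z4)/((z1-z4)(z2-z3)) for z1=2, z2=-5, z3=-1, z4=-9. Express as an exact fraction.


Step 1: (z1-z3)(z2-z4) = 3 * 4 = 12
Step 2: (z1-z4)(z2-z3) = 11 * (-4) = -44
Step 3: Cross-ratio = -12/44 = -3/11

-3/11


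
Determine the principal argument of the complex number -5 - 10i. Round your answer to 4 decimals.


Step 1: z = -5 - 10i
Step 2: arg(z) = atan2(-10, -5)
Step 3: arg(z) = -2.0344

-2.0344


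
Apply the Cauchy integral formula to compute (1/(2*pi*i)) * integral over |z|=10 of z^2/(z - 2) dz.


Step 1: f(z) = z^2, a = 2 is inside |z| = 10
Step 2: By Cauchy integral formula: (1/(2pi*i)) * integral = f(a)
Step 3: f(2) = 2^2 = 4

4


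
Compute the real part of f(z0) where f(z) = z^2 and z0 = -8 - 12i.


Step 1: z0 = -8 - 12i
Step 2: z0^2 = (-8)^2 - (-12)^2 + 192i
Step 3: real part = 64 - 144 = -80

-80


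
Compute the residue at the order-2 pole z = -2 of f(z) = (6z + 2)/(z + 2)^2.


Step 1: Pole of order 2 at z = -2
Step 2: Res = lim d/dz [(z + 2)^2 * f(z)] as z -> -2
Step 3: (z + 2)^2 * f(z) = 6z + 2
Step 4: d/dz[6z + 2] = 6

6


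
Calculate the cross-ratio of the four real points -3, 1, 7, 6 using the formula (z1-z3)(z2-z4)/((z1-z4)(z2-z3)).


Step 1: (z1-z3)(z2-z4) = (-10) * (-5) = 50
Step 2: (z1-z4)(z2-z3) = (-9) * (-6) = 54
Step 3: Cross-ratio = 50/54 = 25/27

25/27


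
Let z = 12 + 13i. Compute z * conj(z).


Step 1: conj(z) = 12 - 13i
Step 2: z * conj(z) = 12^2 + 13^2
Step 3: = 144 + 169 = 313

313


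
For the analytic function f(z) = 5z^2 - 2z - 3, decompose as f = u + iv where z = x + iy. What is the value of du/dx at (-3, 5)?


Step 1: f(z) = 5(x+iy)^2 - 2(x+iy) - 3
Step 2: u = 5(x^2 - y^2) - 2x - 3
Step 3: u_x = 10x - 2
Step 4: At (-3, 5): u_x = -30 - 2 = -32

-32


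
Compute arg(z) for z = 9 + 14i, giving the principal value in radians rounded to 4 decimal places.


Step 1: z = 9 + 14i
Step 2: arg(z) = atan2(14, 9)
Step 3: arg(z) = 0.9995

0.9995


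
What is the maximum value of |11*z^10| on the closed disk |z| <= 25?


Step 1: On |z| = 25, |f(z)| = 11 * |z|^10 = 11 * 25^10
Step 2: By maximum modulus principle, maximum is on boundary.
Step 3: Maximum = 11 * 95367431640625 = 1049041748046875

1049041748046875


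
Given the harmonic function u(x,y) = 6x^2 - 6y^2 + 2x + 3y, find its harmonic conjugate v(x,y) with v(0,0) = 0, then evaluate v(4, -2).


Step 1: v_x = -u_y = 12y - 3
Step 2: v_y = u_x = 12x + 2
Step 3: v = 12xy - 3x + 2y + C
Step 4: v(0,0) = 0 => C = 0
Step 5: v(4, -2) = -112

-112


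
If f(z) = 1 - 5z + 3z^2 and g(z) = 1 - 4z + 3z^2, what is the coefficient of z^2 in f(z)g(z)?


Step 1: z^2 term in f*g comes from: (1)*(3z^2) + (-5z)*(-4z) + (3z^2)*(1)
Step 2: = 3 + 20 + 3
Step 3: = 26

26


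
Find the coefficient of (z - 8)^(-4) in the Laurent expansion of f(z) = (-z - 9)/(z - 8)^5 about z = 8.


Step 1: Write the numerator in powers of (z - 8): -z - 9 = -(z - 8) + (-1*8 - 9) = -(z - 8) - 17
Step 2: Divide by (z - 8)^5: f(z) = -17(z - 8)^(-5) - (z - 8)^(-4)
Step 3: This finite sum is the Laurent series of f about z = 8.
Step 4: Coefficient of (z - 8)^(-4) = coefficient of (z - 8) in the re-centred numerator = -1

-1


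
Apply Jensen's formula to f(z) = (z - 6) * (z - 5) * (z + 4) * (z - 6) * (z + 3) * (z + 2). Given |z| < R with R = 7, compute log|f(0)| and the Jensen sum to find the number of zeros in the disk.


Jensen's formula: (1/2pi)*integral log|f(Re^it)|dt = log|f(0)| + sum_{|a_k|<R} log(R/|a_k|)
Step 1: f(0) = (-6) * (-5) * 4 * (-6) * 3 * 2 = -4320
Step 2: log|f(0)| = log|6| + log|5| + log|-4| + log|6| + log|-3| + log|-2| = 8.371
Step 3: Zeros inside |z| < 7: 6, 5, -4, 6, -3, -2
Step 4: Jensen sum = log(7/6) + log(7/5) + log(7/4) + log(7/6) + log(7/3) + log(7/2) = 3.3045
Step 5: n(R) = number of terms in the Jensen sum = count of zeros inside |z| < 7 = 6

6


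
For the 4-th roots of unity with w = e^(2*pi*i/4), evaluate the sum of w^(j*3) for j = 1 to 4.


Step 1: The sum sum_{j=1}^{n} w^(k*j) equals n if n | k, else 0.
Step 2: Here n = 4, k = 3
Step 3: Does n divide k? 4 | 3 -> False
Step 4: Sum = 0

0


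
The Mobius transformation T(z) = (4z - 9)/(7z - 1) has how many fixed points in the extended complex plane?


Step 1: Fixed points satisfy T(z) = z
Step 2: 7z^2 - 5z + 9 = 0
Step 3: Discriminant = (-5)^2 - 4*7*9 = -227
Step 4: Number of fixed points = 2

2


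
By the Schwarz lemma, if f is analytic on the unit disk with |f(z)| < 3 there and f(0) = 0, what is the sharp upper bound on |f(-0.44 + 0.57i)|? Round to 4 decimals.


Step 1: g = f/3 maps D -> D with g(0) = 0, so by the Schwarz lemma |g(z)| <= |z|, i.e. |f(z)| <= 3|z|; this is sharp (f(z) = 3z).
Step 2: |z0|^2 = (-0.44)^2 + 0.57^2 = 0.5185
Step 3: |z0| = sqrt(0.5185) = 0.720069
Step 4: Best bound = 3 * |z0| = 3 * 0.720069 = 2.1602

2.1602


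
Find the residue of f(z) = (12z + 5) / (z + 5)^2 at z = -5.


Step 1: Pole of order 2 at z = -5
Step 2: Res = lim d/dz [(z + 5)^2 * f(z)] as z -> -5
Step 3: (z + 5)^2 * f(z) = 12z + 5
Step 4: d/dz[12z + 5] = 12

12


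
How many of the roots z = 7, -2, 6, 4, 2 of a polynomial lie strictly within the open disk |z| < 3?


Step 1: Check each root:
  z = 7: |7| = 7 >= 3
  z = -2: |-2| = 2 < 3
  z = 6: |6| = 6 >= 3
  z = 4: |4| = 4 >= 3
  z = 2: |2| = 2 < 3
Step 2: Count = 2

2


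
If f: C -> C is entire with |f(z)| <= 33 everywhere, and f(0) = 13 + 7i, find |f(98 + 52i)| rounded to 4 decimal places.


Step 1: By Liouville's theorem, a bounded entire function is constant.
Step 2: f(z) = f(0) = 13 + 7i for all z.
Step 3: |f(w)| = |13 + 7i| = sqrt(169 + 49)
Step 4: = 14.7648

14.7648


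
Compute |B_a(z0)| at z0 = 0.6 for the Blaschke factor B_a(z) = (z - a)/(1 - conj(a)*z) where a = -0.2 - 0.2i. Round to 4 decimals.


Step 1: Numerator z0 - a = 0.6 - (-0.2 - 0.2i) = 0.8 + 0.2i
Step 2: Denominator 1 - conj(a)*z0 = 1 - (-0.2 + 0.2i)*0.6 = 1.12 - 0.12i
Step 3: |z0 - a|^2 = 0.8^2 + 0.2^2 = 0.68; |1 - conj(a)*z0|^2 = 1.12^2 + (-0.12)^2 = 1.2688
Step 4: |B_a(0.6)| = sqrt(0.68 / 1.2688) = sqrt(0.535939)
Step 5: = 0.7321

0.7321


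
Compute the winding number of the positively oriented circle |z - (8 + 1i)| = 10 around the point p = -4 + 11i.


Step 1: Center c = (8, 1), radius = 10
Step 2: |p - c|^2 = (-12)^2 + 10^2 = 244
Step 3: r^2 = 100
Step 4: |p-c| > r so winding number = 0

0


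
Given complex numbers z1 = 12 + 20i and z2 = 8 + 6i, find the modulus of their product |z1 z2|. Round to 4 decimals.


Step 1: |z1| = sqrt(12^2 + 20^2) = sqrt(544)
Step 2: |z2| = sqrt(8^2 + 6^2) = sqrt(100)
Step 3: |z1*z2| = |z1|*|z2| = sqrt(544) * sqrt(100) = sqrt(544 * 100) = sqrt(54400)
Step 4: = 233.2381

233.2381


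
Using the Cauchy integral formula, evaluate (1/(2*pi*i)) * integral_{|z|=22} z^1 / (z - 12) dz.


Step 1: f(z) = z^1, a = 12 is inside |z| = 22
Step 2: By Cauchy integral formula: (1/(2pi*i)) * integral = f(a)
Step 3: f(12) = 12^1 = 12

12


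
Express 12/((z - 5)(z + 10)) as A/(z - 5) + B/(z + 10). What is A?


Step 1: Multiply both sides by (z - 5) and set z = 5
Step 2: A = 12 / (5 + 10)
Step 3: A = 12 / 15
Step 4: A = 4/5

4/5


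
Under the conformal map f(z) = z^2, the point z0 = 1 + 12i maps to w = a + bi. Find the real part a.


Step 1: z0 = 1 + 12i
Step 2: z0^2 = 1^2 - 12^2 + 24i
Step 3: real part = 1 - 144 = -143

-143


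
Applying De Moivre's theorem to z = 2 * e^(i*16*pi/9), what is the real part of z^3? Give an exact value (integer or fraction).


Step 1: By De Moivre's theorem, z^3 = 2^3 * e^(i*3*16*pi/9) = 8 * (cos(16*pi/3) + i*sin(16*pi/3))
Step 2: |z|^3 = 2^3 = 8
Step 3: Reduce the angle mod 2*pi: 16*pi/3 - 4*pi = 4*pi/3
Step 4: cos(4*pi/3) = -1/2
Step 5: Re(z^3) = 8 * (-1/2) = -4

-4


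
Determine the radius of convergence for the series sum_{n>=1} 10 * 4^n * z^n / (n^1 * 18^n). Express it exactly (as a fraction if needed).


Step 1: General term a_n = 10 * 4^n / (n^1 * 18^n)
Step 2: By the root test, |a_n|^(1/n) = 10^(1/n) * 4 / (n^(1/n) * 18) -> 4/18 as n -> infinity (since 10^(1/n) -> 1 and n^(1/n) -> 1)
Step 3: R = 1/lim|a_n|^(1/n) = 18/4 = 9/2

9/2


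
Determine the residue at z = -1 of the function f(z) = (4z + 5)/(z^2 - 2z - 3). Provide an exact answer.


Step 1: Q(z) = z^2 - 2z - 3 = (z + 1)(z - 3)
Step 2: Q'(z) = 2z - 2
Step 3: Q'(-1) = -4, P(-1) = 1
Step 4: Res = P(-1)/Q'(-1) = 1/(-4) = -1/4

-1/4


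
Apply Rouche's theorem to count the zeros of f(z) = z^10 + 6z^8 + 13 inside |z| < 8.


Step 1: On |z| = 8 the three terms have sizes |z^10| = 8^10 = 1073741824, |6z^8| = 6*8^8 = 100663296, |13| = 13
Step 2: The dominant term is g(z) = z^10; let h(z) = 6z^8 + 13 so f = g + h
Step 3: On |z| = 8: |g| = 1073741824 and |h| <= 100663296 + 13 = 100663309
Step 4: Since 1073741824 > 100663309, |h| < |g| on |z| = 8, so by Rouche f has the same number of zeros as g inside |z| < 8
Step 5: g(z) = z^10 has 10 zeros (all at the origin) inside |z| < 8. Answer = 10

10


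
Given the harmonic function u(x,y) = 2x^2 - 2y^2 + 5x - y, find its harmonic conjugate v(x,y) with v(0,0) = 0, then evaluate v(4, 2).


Step 1: v_x = -u_y = 4y + 1
Step 2: v_y = u_x = 4x + 5
Step 3: v = 4xy + x + 5y + C
Step 4: v(0,0) = 0 => C = 0
Step 5: v(4, 2) = 46

46


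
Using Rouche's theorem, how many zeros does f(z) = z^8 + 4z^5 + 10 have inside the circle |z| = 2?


Step 1: On |z| = 2 the three terms have sizes |z^8| = 2^8 = 256, |4z^5| = 4*2^5 = 128, |10| = 10
Step 2: The dominant term is g(z) = z^8; let h(z) = 4z^5 + 10 so f = g + h
Step 3: On |z| = 2: |g| = 256 and |h| <= 128 + 10 = 138
Step 4: Since 256 > 138, |h| < |g| on |z| = 2, so by Rouche f has the same number of zeros as g inside |z| < 2
Step 5: g(z) = z^8 has 8 zeros (all at the origin) inside |z| < 2. Answer = 8

8


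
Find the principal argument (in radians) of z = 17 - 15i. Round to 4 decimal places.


Step 1: z = 17 - 15i
Step 2: arg(z) = atan2(-15, 17)
Step 3: arg(z) = -0.723

-0.723


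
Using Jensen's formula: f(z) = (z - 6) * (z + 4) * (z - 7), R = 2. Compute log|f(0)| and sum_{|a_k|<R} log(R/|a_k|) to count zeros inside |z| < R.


Jensen's formula: (1/2pi)*integral log|f(Re^it)|dt = log|f(0)| + sum_{|a_k|<R} log(R/|a_k|)
Step 1: f(0) = (-6) * 4 * (-7) = 168
Step 2: log|f(0)| = log|6| + log|-4| + log|7| = 5.124
Step 3: Zeros inside |z| < 2: none
Step 4: Jensen sum = (empty sum) = 0
Step 5: n(R) = number of terms in the Jensen sum = count of zeros inside |z| < 2 = 0

0


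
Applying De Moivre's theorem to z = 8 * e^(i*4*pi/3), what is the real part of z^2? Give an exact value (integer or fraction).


Step 1: By De Moivre's theorem, z^2 = 8^2 * e^(i*2*4*pi/3) = 64 * (cos(8*pi/3) + i*sin(8*pi/3))
Step 2: |z|^2 = 8^2 = 64
Step 3: Reduce the angle mod 2*pi: 8*pi/3 - 2*pi = 2*pi/3
Step 4: cos(2*pi/3) = -1/2
Step 5: Re(z^2) = 64 * (-1/2) = -32

-32


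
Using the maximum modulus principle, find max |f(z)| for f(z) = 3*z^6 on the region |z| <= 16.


Step 1: On |z| = 16, |f(z)| = 3 * |z|^6 = 3 * 16^6
Step 2: By maximum modulus principle, maximum is on boundary.
Step 3: Maximum = 3 * 16777216 = 50331648

50331648


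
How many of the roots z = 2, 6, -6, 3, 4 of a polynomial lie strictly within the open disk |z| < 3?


Step 1: Check each root:
  z = 2: |2| = 2 < 3
  z = 6: |6| = 6 >= 3
  z = -6: |-6| = 6 >= 3
  z = 3: |3| = 3 >= 3
  z = 4: |4| = 4 >= 3
Step 2: Count = 1

1


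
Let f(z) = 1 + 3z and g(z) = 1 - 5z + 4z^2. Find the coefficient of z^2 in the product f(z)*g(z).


Step 1: z^2 term in f*g comes from: (1)*(4z^2) + (3z)*(-5z) + (0)*(1)
Step 2: = 4 - 15 + 0
Step 3: = -11

-11


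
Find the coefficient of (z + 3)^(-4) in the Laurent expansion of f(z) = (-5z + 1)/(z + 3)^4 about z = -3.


Step 1: Write the numerator in powers of (z + 3): -5z + 1 = -5(z + 3) + (-5*(-3) + 1) = -5(z + 3) + 16
Step 2: Divide by (z + 3)^4: f(z) = 16(z + 3)^(-4) - 5(z + 3)^(-3)
Step 3: This finite sum is the Laurent series of f about z = -3.
Step 4: Coefficient of (z + 3)^(-4) = -5*(-3) + 1 = 16

16


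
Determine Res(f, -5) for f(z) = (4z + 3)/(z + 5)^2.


Step 1: Pole of order 2 at z = -5
Step 2: Res = lim d/dz [(z + 5)^2 * f(z)] as z -> -5
Step 3: (z + 5)^2 * f(z) = 4z + 3
Step 4: d/dz[4z + 3] = 4

4


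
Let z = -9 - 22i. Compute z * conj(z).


Step 1: conj(z) = -9 + 22i
Step 2: z * conj(z) = (-9)^2 + (-22)^2
Step 3: = 81 + 484 = 565

565


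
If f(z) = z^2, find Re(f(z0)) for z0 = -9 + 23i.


Step 1: z0 = -9 + 23i
Step 2: z0^2 = (-9)^2 - 23^2 - 414i
Step 3: real part = 81 - 529 = -448

-448


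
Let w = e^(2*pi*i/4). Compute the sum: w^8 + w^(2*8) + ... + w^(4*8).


Step 1: The sum sum_{j=1}^{n} w^(k*j) equals n if n | k, else 0.
Step 2: Here n = 4, k = 8
Step 3: Does n divide k? 4 | 8 -> True
Step 4: Sum = 4

4


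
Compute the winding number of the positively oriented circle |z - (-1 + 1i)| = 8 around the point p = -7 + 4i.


Step 1: Center c = (-1, 1), radius = 8
Step 2: |p - c|^2 = (-6)^2 + 3^2 = 45
Step 3: r^2 = 64
Step 4: |p-c| < r so winding number = 1

1


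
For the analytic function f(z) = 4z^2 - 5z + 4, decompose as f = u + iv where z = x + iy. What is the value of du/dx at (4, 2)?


Step 1: f(z) = 4(x+iy)^2 - 5(x+iy) + 4
Step 2: u = 4(x^2 - y^2) - 5x + 4
Step 3: u_x = 8x - 5
Step 4: At (4, 2): u_x = 32 - 5 = 27

27


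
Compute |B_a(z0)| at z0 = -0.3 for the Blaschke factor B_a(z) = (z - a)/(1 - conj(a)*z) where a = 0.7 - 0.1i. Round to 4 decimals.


Step 1: Numerator z0 - a = -0.3 - (0.7 - 0.1i) = -1 + 0.1i
Step 2: Denominator 1 - conj(a)*z0 = 1 - (0.7 + 0.1i)*(-0.3) = 1.21 + 0.03i
Step 3: |z0 - a|^2 = (-1)^2 + 0.1^2 = 1.01; |1 - conj(a)*z0|^2 = 1.21^2 + 0.03^2 = 1.465
Step 4: |B_a(-0.3)| = sqrt(1.01 / 1.465) = sqrt(0.68942)
Step 5: = 0.8303

0.8303


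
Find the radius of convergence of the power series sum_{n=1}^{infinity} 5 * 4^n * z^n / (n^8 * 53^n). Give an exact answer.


Step 1: General term a_n = 5 * 4^n / (n^8 * 53^n)
Step 2: By the root test, |a_n|^(1/n) = 5^(1/n) * 4 / (n^(8/n) * 53) -> 4/53 as n -> infinity (since 5^(1/n) -> 1 and n^(8/n) -> 1)
Step 3: R = 1/lim|a_n|^(1/n) = 53/4

53/4


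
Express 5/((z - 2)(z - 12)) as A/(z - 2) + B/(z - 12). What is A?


Step 1: Multiply both sides by (z - 2) and set z = 2
Step 2: A = 5 / (2 - 12)
Step 3: A = 5 / (-10)
Step 4: A = -1/2

-1/2


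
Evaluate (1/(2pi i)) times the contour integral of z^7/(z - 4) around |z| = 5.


Step 1: f(z) = z^7, a = 4 is inside |z| = 5
Step 2: By Cauchy integral formula: (1/(2pi*i)) * integral = f(a)
Step 3: f(4) = 4^7 = 16384

16384


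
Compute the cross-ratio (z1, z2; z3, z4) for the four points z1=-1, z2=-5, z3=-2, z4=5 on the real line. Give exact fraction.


Step 1: (z1-z3)(z2-z4) = 1 * (-10) = -10
Step 2: (z1-z4)(z2-z3) = (-6) * (-3) = 18
Step 3: Cross-ratio = -10/18 = -5/9

-5/9


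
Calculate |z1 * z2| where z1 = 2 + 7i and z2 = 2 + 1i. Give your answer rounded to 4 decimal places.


Step 1: |z1| = sqrt(2^2 + 7^2) = sqrt(53)
Step 2: |z2| = sqrt(2^2 + 1^2) = sqrt(5)
Step 3: |z1*z2| = |z1|*|z2| = sqrt(53) * sqrt(5) = sqrt(53 * 5) = sqrt(265)
Step 4: = 16.2788

16.2788


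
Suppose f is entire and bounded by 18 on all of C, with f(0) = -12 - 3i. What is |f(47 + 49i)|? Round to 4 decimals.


Step 1: By Liouville's theorem, a bounded entire function is constant.
Step 2: f(z) = f(0) = -12 - 3i for all z.
Step 3: |f(w)| = |-12 - 3i| = sqrt(144 + 9)
Step 4: = 12.3693

12.3693


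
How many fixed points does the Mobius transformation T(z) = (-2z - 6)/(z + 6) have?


Step 1: Fixed points satisfy T(z) = z
Step 2: z^2 + 8z + 6 = 0
Step 3: Discriminant = 8^2 - 4*1*6 = 40
Step 4: Number of fixed points = 2

2


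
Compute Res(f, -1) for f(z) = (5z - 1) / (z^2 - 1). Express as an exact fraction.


Step 1: Q(z) = z^2 - 1 = (z + 1)(z - 1)
Step 2: Q'(z) = 2z
Step 3: Q'(-1) = -2, P(-1) = -6
Step 4: Res = P(-1)/Q'(-1) = -6/(-2) = 3

3


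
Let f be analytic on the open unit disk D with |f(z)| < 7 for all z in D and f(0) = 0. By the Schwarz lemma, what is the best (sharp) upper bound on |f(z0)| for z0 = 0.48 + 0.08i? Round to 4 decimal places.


Step 1: g = f/7 maps D -> D with g(0) = 0, so by the Schwarz lemma |g(z)| <= |z|, i.e. |f(z)| <= 7|z|; this is sharp (f(z) = 7z).
Step 2: |z0|^2 = 0.48^2 + 0.08^2 = 0.2368
Step 3: |z0| = sqrt(0.2368) = 0.486621
Step 4: Best bound = 7 * |z0| = 7 * 0.486621 = 3.4063

3.4063


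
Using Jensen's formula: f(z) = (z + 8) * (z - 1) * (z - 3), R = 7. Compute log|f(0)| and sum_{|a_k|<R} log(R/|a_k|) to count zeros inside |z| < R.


Jensen's formula: (1/2pi)*integral log|f(Re^it)|dt = log|f(0)| + sum_{|a_k|<R} log(R/|a_k|)
Step 1: f(0) = 8 * (-1) * (-3) = 24
Step 2: log|f(0)| = log|-8| + log|1| + log|3| = 3.1781
Step 3: Zeros inside |z| < 7: 1, 3
Step 4: Jensen sum = log(7/1) + log(7/3) = 2.7932
Step 5: n(R) = number of terms in the Jensen sum = count of zeros inside |z| < 7 = 2

2


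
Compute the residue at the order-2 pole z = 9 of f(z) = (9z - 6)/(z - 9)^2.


Step 1: Pole of order 2 at z = 9
Step 2: Res = lim d/dz [(z - 9)^2 * f(z)] as z -> 9
Step 3: (z - 9)^2 * f(z) = 9z - 6
Step 4: d/dz[9z - 6] = 9

9


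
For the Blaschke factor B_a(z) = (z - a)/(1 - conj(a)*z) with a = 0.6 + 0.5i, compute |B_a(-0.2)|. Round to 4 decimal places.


Step 1: Numerator z0 - a = -0.2 - (0.6 + 0.5i) = -0.8 - 0.5i
Step 2: Denominator 1 - conj(a)*z0 = 1 - (0.6 - 0.5i)*(-0.2) = 1.12 - 0.1i
Step 3: |z0 - a|^2 = (-0.8)^2 + (-0.5)^2 = 0.89; |1 - conj(a)*z0|^2 = 1.12^2 + (-0.1)^2 = 1.2644
Step 4: |B_a(-0.2)| = sqrt(0.89 / 1.2644) = sqrt(0.703891)
Step 5: = 0.839

0.839


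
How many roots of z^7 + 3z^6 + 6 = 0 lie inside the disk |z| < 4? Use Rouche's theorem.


Step 1: On |z| = 4 the three terms have sizes |z^7| = 4^7 = 16384, |3z^6| = 3*4^6 = 12288, |6| = 6
Step 2: The dominant term is g(z) = z^7; let h(z) = 3z^6 + 6 so f = g + h
Step 3: On |z| = 4: |g| = 16384 and |h| <= 12288 + 6 = 12294
Step 4: Since 16384 > 12294, |h| < |g| on |z| = 4, so by Rouche f has the same number of zeros as g inside |z| < 4
Step 5: g(z) = z^7 has 7 zeros (all at the origin) inside |z| < 4. Answer = 7

7


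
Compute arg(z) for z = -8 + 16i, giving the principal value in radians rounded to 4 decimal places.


Step 1: z = -8 + 16i
Step 2: arg(z) = atan2(16, -8)
Step 3: arg(z) = 2.0344

2.0344


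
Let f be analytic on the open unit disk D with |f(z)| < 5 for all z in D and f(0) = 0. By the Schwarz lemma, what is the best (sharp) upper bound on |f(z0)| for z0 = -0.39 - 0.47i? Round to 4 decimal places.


Step 1: g = f/5 maps D -> D with g(0) = 0, so by the Schwarz lemma |g(z)| <= |z|, i.e. |f(z)| <= 5|z|; this is sharp (f(z) = 5z).
Step 2: |z0|^2 = (-0.39)^2 + (-0.47)^2 = 0.373
Step 3: |z0| = sqrt(0.373) = 0.610737
Step 4: Best bound = 5 * |z0| = 5 * 0.610737 = 3.0537

3.0537


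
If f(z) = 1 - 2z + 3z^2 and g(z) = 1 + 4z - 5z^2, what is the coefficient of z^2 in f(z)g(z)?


Step 1: z^2 term in f*g comes from: (1)*(-5z^2) + (-2z)*(4z) + (3z^2)*(1)
Step 2: = -5 - 8 + 3
Step 3: = -10

-10


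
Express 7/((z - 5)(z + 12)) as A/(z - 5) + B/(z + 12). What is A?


Step 1: Multiply both sides by (z - 5) and set z = 5
Step 2: A = 7 / (5 + 12)
Step 3: A = 7 / 17
Step 4: A = 7/17

7/17


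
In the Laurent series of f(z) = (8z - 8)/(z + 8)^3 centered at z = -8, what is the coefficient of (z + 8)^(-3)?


Step 1: Write the numerator in powers of (z + 8): 8z - 8 = 8(z + 8) + (8*(-8) - 8) = 8(z + 8) - 72
Step 2: Divide by (z + 8)^3: f(z) = -72(z + 8)^(-3) + 8(z + 8)^(-2)
Step 3: This finite sum is the Laurent series of f about z = -8.
Step 4: Coefficient of (z + 8)^(-3) = 8*(-8) - 8 = -72

-72


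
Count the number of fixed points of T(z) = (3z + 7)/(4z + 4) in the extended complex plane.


Step 1: Fixed points satisfy T(z) = z
Step 2: 4z^2 + z - 7 = 0
Step 3: Discriminant = 1^2 - 4*4*(-7) = 113
Step 4: Number of fixed points = 2

2


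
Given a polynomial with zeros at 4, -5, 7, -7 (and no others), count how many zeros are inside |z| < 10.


Step 1: Check each root:
  z = 4: |4| = 4 < 10
  z = -5: |-5| = 5 < 10
  z = 7: |7| = 7 < 10
  z = -7: |-7| = 7 < 10
Step 2: Count = 4

4


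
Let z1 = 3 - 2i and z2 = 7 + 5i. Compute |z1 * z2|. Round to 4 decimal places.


Step 1: |z1| = sqrt(3^2 + (-2)^2) = sqrt(13)
Step 2: |z2| = sqrt(7^2 + 5^2) = sqrt(74)
Step 3: |z1*z2| = |z1|*|z2| = sqrt(13) * sqrt(74) = sqrt(13 * 74) = sqrt(962)
Step 4: = 31.0161

31.0161


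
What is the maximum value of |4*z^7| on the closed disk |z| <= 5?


Step 1: On |z| = 5, |f(z)| = 4 * |z|^7 = 4 * 5^7
Step 2: By maximum modulus principle, maximum is on boundary.
Step 3: Maximum = 4 * 78125 = 312500

312500


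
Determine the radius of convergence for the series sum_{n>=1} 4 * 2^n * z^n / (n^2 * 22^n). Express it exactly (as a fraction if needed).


Step 1: General term a_n = 4 * 2^n / (n^2 * 22^n)
Step 2: By the root test, |a_n|^(1/n) = 4^(1/n) * 2 / (n^(2/n) * 22) -> 2/22 as n -> infinity (since 4^(1/n) -> 1 and n^(2/n) -> 1)
Step 3: R = 1/lim|a_n|^(1/n) = 22/2 = 11

11


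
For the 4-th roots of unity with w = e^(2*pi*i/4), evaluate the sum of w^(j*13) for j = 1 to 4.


Step 1: The sum sum_{j=1}^{n} w^(k*j) equals n if n | k, else 0.
Step 2: Here n = 4, k = 13
Step 3: Does n divide k? 4 | 13 -> False
Step 4: Sum = 0

0


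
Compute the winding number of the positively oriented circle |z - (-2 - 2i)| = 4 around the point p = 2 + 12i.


Step 1: Center c = (-2, -2), radius = 4
Step 2: |p - c|^2 = 4^2 + 14^2 = 212
Step 3: r^2 = 16
Step 4: |p-c| > r so winding number = 0

0


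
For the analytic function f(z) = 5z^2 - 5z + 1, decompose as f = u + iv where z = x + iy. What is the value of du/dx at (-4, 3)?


Step 1: f(z) = 5(x+iy)^2 - 5(x+iy) + 1
Step 2: u = 5(x^2 - y^2) - 5x + 1
Step 3: u_x = 10x - 5
Step 4: At (-4, 3): u_x = -40 - 5 = -45

-45


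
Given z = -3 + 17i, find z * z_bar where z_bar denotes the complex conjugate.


Step 1: conj(z) = -3 - 17i
Step 2: z * conj(z) = (-3)^2 + 17^2
Step 3: = 9 + 289 = 298

298


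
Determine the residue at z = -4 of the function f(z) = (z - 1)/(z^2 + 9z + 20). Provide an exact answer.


Step 1: Q(z) = z^2 + 9z + 20 = (z + 4)(z + 5)
Step 2: Q'(z) = 2z + 9
Step 3: Q'(-4) = 1, P(-4) = -5
Step 4: Res = P(-4)/Q'(-4) = -5/1 = -5

-5


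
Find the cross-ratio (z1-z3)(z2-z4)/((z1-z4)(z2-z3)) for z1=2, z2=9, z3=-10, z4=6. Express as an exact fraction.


Step 1: (z1-z3)(z2-z4) = 12 * 3 = 36
Step 2: (z1-z4)(z2-z3) = (-4) * 19 = -76
Step 3: Cross-ratio = -36/76 = -9/19

-9/19


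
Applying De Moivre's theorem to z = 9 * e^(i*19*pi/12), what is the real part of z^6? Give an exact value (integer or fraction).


Step 1: By De Moivre's theorem, z^6 = 9^6 * e^(i*6*19*pi/12) = 531441 * (cos(19*pi/2) + i*sin(19*pi/2))
Step 2: |z|^6 = 9^6 = 531441
Step 3: Reduce the angle mod 2*pi: 19*pi/2 - 8*pi = 3*pi/2
Step 4: cos(3*pi/2) = 0
Step 5: Re(z^6) = 531441 * 0 = 0

0


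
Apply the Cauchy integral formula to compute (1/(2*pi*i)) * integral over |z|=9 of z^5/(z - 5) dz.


Step 1: f(z) = z^5, a = 5 is inside |z| = 9
Step 2: By Cauchy integral formula: (1/(2pi*i)) * integral = f(a)
Step 3: f(5) = 5^5 = 3125

3125


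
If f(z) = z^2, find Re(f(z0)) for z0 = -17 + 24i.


Step 1: z0 = -17 + 24i
Step 2: z0^2 = (-17)^2 - 24^2 - 816i
Step 3: real part = 289 - 576 = -287

-287


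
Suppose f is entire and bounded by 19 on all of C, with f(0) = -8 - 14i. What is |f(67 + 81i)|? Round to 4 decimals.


Step 1: By Liouville's theorem, a bounded entire function is constant.
Step 2: f(z) = f(0) = -8 - 14i for all z.
Step 3: |f(w)| = |-8 - 14i| = sqrt(64 + 196)
Step 4: = 16.1245

16.1245


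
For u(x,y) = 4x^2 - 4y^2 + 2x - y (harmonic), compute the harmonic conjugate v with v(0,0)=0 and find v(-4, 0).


Step 1: v_x = -u_y = 8y + 1
Step 2: v_y = u_x = 8x + 2
Step 3: v = 8xy + x + 2y + C
Step 4: v(0,0) = 0 => C = 0
Step 5: v(-4, 0) = -4

-4


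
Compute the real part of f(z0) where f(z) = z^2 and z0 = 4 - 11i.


Step 1: z0 = 4 - 11i
Step 2: z0^2 = 4^2 - (-11)^2 - 88i
Step 3: real part = 16 - 121 = -105

-105


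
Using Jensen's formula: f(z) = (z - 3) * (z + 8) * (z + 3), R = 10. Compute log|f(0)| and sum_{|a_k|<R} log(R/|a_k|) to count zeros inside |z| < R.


Jensen's formula: (1/2pi)*integral log|f(Re^it)|dt = log|f(0)| + sum_{|a_k|<R} log(R/|a_k|)
Step 1: f(0) = (-3) * 8 * 3 = -72
Step 2: log|f(0)| = log|3| + log|-8| + log|-3| = 4.2767
Step 3: Zeros inside |z| < 10: 3, -8, -3
Step 4: Jensen sum = log(10/3) + log(10/8) + log(10/3) = 2.6311
Step 5: n(R) = number of terms in the Jensen sum = count of zeros inside |z| < 10 = 3

3


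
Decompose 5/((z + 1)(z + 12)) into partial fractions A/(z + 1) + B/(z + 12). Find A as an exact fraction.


Step 1: Multiply both sides by (z + 1) and set z = -1
Step 2: A = 5 / (-1 + 12)
Step 3: A = 5 / 11
Step 4: A = 5/11

5/11


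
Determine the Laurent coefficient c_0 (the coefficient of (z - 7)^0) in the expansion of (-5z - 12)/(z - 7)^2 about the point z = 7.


Step 1: Write the numerator in powers of (z - 7): -5z - 12 = -5(z - 7) + (-5*7 - 12) = -5(z - 7) - 47
Step 2: Divide by (z - 7)^2: f(z) = -47(z - 7)^(-2) - 5(z - 7)^(-1)
Step 3: This finite sum is the Laurent series of f about z = 7.
Step 4: Only the powers -2 and -1 appear, so the coefficient of (z - 7)^0 = 0

0
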